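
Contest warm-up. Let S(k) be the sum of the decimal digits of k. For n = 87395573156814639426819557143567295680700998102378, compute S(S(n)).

First digit sum: 247.
2+4+7 = 13.

13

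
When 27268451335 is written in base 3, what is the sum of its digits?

27268451335 in base 3 is 2121101101101212001001.
Digit sum: 2+1+2+1+1+0+1+1+0+1+1+0+1+2+1+2+0+0+1+0+0+1 = 19.

19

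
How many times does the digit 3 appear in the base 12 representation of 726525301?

2

726525301 in base 12 is 18338AA71.
The digit 3 appears 2 times.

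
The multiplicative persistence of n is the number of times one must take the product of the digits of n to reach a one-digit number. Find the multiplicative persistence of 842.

3

842 → 64 → 24 → 8 (3 steps)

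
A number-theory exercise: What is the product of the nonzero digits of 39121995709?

3×9×1×2×1×9×9×5×7×9 = 1377810

1377810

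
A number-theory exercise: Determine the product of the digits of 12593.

270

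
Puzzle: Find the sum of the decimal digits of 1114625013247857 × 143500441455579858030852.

1114625013247857 × 143500441455579858030852 = 159949181458499027098032221773028884164
Sum of its 39 digits: 180.

180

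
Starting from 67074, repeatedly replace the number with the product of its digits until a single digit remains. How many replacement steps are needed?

1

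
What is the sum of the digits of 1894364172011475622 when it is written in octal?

66

1894364172011475622 in base 8 is 151121042657376111246.
Digit sum: 1+5+1+1+2+1+0+4+2+6+5+7+3+7+6+1+1+1+2+4+6 = 66.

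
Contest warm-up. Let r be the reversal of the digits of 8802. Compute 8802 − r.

6714

Reverse of 8802 is 2088.
8802 − 2088 = 6714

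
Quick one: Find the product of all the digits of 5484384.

61440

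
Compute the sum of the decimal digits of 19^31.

199

19^31 = 4378865740046709085864680868712732574619
Sum of its 40 digits: 199.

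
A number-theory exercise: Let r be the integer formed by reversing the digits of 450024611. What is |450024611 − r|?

333604557

Reverse of 450024611 is 116420054.
|450024611 − 116420054| = 333604557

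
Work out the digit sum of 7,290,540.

7+2+9+0+5+4+0 = 27

27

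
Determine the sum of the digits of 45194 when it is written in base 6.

45194 in base 6 is 545122.
Digit sum: 5+4+5+1+2+2 = 19.

19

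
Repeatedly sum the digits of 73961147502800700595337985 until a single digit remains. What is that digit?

7+3+9+6+1+1+4+7+5+0+2+8+0+0+7+0+0+5+9+5+3+3+7+9+8+5 = 114
1+1+4 = 6

6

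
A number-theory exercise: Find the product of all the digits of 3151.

15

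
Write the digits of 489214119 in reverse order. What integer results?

911412984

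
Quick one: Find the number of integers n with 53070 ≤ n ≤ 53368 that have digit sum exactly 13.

The integers in [53070, 53368] that have digit sum exactly 13: 53104, 53113, 53122, 53131, 53140, 53203, …, 53311, 53320.
12 qualify.

12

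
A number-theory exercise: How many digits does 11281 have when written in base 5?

6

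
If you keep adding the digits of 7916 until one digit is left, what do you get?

7+9+1+6 = 23
2+3 = 5
(Equivalently, 7916 mod 9 = 5.)

5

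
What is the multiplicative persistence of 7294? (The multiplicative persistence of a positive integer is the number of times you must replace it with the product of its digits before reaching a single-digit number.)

2

7294 → 504 → 0 (2 steps)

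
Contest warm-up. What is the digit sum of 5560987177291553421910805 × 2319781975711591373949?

222

5560987177291553421910805 × 2319781975711591373949 = 12900277821044225453899923248789917210878618945
Sum of its 47 digits: 222.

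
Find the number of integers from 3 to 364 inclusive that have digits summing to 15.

The integers in [3, 364] that have digits summing to 15: 69, 78, 87, 96, 159, 168, …, 348, 357.
18 qualify.

18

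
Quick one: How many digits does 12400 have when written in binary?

12400 in base 2 is 11000001110000, which has 14 digits.

14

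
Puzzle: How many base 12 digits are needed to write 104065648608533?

104065648608533 in base 12 is B8087531B2105, which has 13 digits.

13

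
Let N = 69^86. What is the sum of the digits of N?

729

69^86 = 138363584154884174659728133855561719827756644400800963676883458752617375169262742249841237317020892540702729582250640579384338392327645706934757962810272433481
Sum of its 159 digits: 729.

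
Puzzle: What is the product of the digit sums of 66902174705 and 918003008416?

S(66902174705) = 6+6+9+0+2+1+7+4+7+0+5 = 47.
S(918003008416) = 9+1+8+0+0+3+0+0+8+4+1+6 = 40.
47 · 40 = 1880.

1880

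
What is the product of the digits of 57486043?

0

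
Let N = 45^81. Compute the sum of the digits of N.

45^81 = 81323042028431475333150653420175379418781410983463656183109057601722419582120122139608429348740792352856487923418171703815460205078125
Sum of its 134 digits: 531.

531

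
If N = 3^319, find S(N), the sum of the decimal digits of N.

3^319 = 159103691270434704828826167860388135638741617679746171283361869381923995626838936153055590711413459413585024609390098913457694116207436538222781610583467
Sum of its 153 digits: 693.

693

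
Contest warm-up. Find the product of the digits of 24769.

3024

2×4×7×6×9 = 3024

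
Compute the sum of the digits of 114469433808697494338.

104

1+1+4+4+6+9+4+3+3+8+0+8+6+9+7+4+9+4+3+3+8 = 104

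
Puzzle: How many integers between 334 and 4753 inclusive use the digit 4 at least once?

1778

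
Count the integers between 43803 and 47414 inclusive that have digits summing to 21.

267

The integers in [43803, 47414] that have digits summing to 21: 43806, 43815, 43824, 43833, 43842, 43851, …, 47370, 47406.
267 qualify.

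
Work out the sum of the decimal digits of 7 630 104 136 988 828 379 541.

7+6+3+0+1+0+4+1+3+6+9+8+8+8+2+8+3+7+9+5+4+1 = 103

103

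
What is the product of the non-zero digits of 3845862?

3×8×4×5×8×6×2 = 46080

46080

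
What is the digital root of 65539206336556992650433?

6+5+5+3+9+2+0+6+3+3+6+5+5+6+9+9+2+6+5+0+4+3+3 = 105
1+0+5 = 6
(Equivalently, 65539206336556992650433 mod 9 = 6.)

6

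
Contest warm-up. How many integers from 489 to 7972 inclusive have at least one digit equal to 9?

The integers in [489, 7972] that have at least one digit equal to 9: 489, 490, 491, 492, 493, 494, …, 7971, 7972.
2057 qualify.

2057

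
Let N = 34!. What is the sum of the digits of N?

144

34! = 295232799039604140847618609643520000000
Sum of its 39 digits: 144.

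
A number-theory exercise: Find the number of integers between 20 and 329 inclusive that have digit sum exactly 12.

The integers in [20, 329] that have digit sum exactly 12: 39, 48, 57, 66, 75, 84, …, 318, 327.
27 qualify.

27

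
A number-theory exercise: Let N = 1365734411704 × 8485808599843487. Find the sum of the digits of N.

1365734411704 × 8485808599843487 = 11589360815939988664420971848
Sum of its 29 digits: 152.

152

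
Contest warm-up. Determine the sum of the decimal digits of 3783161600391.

3+7+8+3+1+6+1+6+0+0+3+9+1 = 48

48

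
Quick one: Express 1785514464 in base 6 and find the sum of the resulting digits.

29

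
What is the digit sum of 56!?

56! = 710998587804863451854045647463724949736497978881168458687447040000000000000
Sum of its 75 digits: 333.

333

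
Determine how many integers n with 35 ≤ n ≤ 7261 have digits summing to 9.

The integers in [35, 7261] that have digits summing to 9: 36, 45, 54, 63, 72, 81, …, 7110, 7200.
213 qualify.

213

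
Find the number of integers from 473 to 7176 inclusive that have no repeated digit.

The integers in [473, 7176] that have no repeated digit: 473, 475, 476, 478, 479, 480, …, 7168, 7169.
3503 qualify.

3503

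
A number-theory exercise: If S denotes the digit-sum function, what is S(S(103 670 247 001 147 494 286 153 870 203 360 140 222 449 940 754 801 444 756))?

3

First digit sum: 210.
2+1+0 = 3.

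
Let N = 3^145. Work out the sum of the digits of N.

3^145 = 1522586358169246802159262479225089070726226750574991661790882326344643
Sum of its 70 digits: 315.

315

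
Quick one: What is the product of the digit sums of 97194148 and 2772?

S(97194148) = 9+7+1+9+4+1+4+8 = 43.
S(2772) = 2+7+7+2 = 18.
43 · 18 = 774.

774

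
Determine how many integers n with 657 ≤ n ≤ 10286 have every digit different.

The integers in [657, 10286] that have every digit different: 657, 658, 659, 670, 671, 672, …, 10285, 10286.
4813 qualify.

4813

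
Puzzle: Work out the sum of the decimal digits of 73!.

73! = 4470115461512684340891257138125051110076800700282905015819080092370422104067183317016903680000000000000000
Sum of its 106 digits: 315.

315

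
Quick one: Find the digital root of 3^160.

9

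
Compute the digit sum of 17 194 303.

1+7+1+9+4+3+0+3 = 28

28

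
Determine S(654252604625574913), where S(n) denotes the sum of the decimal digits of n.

76

6+5+4+2+5+2+6+0+4+6+2+5+5+7+4+9+1+3 = 76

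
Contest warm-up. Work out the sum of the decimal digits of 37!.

37! = 13763753091226345046315979581580902400000000
Sum of its 44 digits: 153.

153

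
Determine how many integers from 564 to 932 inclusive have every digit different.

The integers in [564, 932] that have every digit different: 564, 567, 568, 569, 570, 571, …, 931, 932.
271 qualify.

271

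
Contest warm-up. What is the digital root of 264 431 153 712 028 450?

2+6+4+4+3+1+1+5+3+7+1+2+0+2+8+4+5+0 = 58
5+8 = 13
1+3 = 4
(Equivalently, 264 431 153 712 028 450 mod 9 = 4.)

4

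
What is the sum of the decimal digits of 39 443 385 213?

45

3+9+4+4+3+3+8+5+2+1+3 = 45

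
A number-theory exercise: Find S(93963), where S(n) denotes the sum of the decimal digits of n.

9+3+9+6+3 = 30

30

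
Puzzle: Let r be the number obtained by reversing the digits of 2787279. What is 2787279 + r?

Reverse of 2787279 is 9727872.
2787279 + 9727872 = 12515151

12515151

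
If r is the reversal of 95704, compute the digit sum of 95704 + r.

Reversal of 95704 is 40759; 95704 + 40759 = 136463.
Digit sum of 136463: 1+3+6+4+6+3 = 23.

23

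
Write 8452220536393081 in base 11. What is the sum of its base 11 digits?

81

8452220536393081 in base 11 is 202915766594A438.
Digit sum: 2+0+2+9+1+5+7+6+6+5+9+4+10+4+3+8 = 81.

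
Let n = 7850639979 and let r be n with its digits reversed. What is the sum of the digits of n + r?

Reversal of 7850639979 is 9799360587; 7850639979 + 9799360587 = 17650000566.
Digit sum of 17650000566: 1+7+6+5+0+0+0+0+5+6+6 = 36.

36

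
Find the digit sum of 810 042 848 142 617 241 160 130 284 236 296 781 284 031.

8+1+0+0+4+2+8+4+8+1+4+2+6+1+7+2+4+1+1+6+0+1+3+0+2+8+4+2+3+6+2+9+6+7+8+1+2+8+4+0+3+1 = 150

150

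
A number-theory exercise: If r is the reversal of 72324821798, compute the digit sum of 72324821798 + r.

43

Reversal of 72324821798 is 89712842327; 72324821798 + 89712842327 = 162037664125.
Digit sum of 162037664125: 1+6+2+0+3+7+6+6+4+1+2+5 = 43.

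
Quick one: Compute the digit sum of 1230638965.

1+2+3+0+6+3+8+9+6+5 = 43

43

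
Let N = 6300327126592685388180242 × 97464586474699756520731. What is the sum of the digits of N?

6300327126592685388180242 × 97464586474699756520731 = 614058778048689424981741090021473816293437596902
Sum of its 48 digits: 221.

221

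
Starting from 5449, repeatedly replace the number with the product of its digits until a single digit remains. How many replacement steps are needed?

5449 → 720 → 0 (2 steps)

2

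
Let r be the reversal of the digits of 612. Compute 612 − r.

Reverse of 612 is 216.
612 − 216 = 396

396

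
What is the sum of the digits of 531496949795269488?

108

5+3+1+4+9+6+9+4+9+7+9+5+2+6+9+4+8+8 = 108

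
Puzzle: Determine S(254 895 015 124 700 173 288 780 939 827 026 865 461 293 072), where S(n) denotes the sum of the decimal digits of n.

2+5+4+8+9+5+0+1+5+1+2+4+7+0+0+1+7+3+2+8+8+7+8+0+9+3+9+8+2+7+0+2+6+8+6+5+4+6+1+2+9+3+0+7+2 = 196

196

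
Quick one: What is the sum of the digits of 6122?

6+1+2+2 = 11

11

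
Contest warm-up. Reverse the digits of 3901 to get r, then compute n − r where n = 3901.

2808

Reverse of 3901 is 1093.
3901 − 1093 = 2808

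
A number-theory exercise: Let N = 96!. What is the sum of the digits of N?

648

96! = 991677934870949689209571401541893801158183648651267795444376054838492222809091499987689476037000748982075094738965754305639874560000000000000000000000
Sum of its 150 digits: 648.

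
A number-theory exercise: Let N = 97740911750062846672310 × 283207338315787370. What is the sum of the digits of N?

160

97740911750062846672310 × 283207338315787370 = 27680943461293565601721517096142026724700
Sum of its 41 digits: 160.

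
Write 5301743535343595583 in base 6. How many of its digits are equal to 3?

5301743535343595583 in base 6 is 1041403031220245000033343.
The digit 3 appears 6 times.

6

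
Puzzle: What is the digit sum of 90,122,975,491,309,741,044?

9+0+1+2+2+9+7+5+4+9+1+3+0+9+7+4+1+0+4+4 = 81

81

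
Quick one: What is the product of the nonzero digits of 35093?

3×5×9×3 = 405

405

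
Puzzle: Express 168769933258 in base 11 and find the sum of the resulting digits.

168769933258 in base 11 is 65636255893.
Digit sum: 6+5+6+3+6+2+5+5+8+9+3 = 58.

58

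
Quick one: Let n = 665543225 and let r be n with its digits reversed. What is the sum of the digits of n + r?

58

Reversal of 665543225 is 522345566; 665543225 + 522345566 = 1187888791.
Digit sum of 1187888791: 1+1+8+7+8+8+8+7+9+1 = 58.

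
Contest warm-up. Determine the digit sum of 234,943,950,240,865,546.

2+3+4+9+4+3+9+5+0+2+4+0+8+6+5+5+4+6 = 79

79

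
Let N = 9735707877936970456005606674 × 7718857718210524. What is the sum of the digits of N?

224

9735707877936970456005606674 × 7718857718210524 = 75148543895856786487171659295157334271437176
Sum of its 44 digits: 224.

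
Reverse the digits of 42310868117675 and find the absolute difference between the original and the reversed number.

15360318683649

Reverse of 42310868117675 is 57671186801324.
|42310868117675 − 57671186801324| = 15360318683649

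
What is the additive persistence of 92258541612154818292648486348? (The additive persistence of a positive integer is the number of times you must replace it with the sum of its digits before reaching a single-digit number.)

92258541612154818292648486348 → 136 → 10 → 1 (3 steps)

3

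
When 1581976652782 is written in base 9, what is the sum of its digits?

46

1581976652782 in base 9 is 5536320146524.
Digit sum: 5+5+3+6+3+2+0+1+4+6+5+2+4 = 46.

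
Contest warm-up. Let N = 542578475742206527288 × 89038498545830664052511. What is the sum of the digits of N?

176

542578475742206527288 × 89038498545830664052511 = 48310372823371474110487353378442166186420168
Sum of its 44 digits: 176.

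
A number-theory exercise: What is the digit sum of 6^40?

171

6^40 = 13367494538843734067838845976576
Sum of its 32 digits: 171.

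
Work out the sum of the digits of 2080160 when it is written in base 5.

12

2080160 in base 5 is 1013031120.
Digit sum: 1+0+1+3+0+3+1+1+2+0 = 12.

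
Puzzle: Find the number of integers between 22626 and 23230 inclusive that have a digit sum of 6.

3

The integers in [22626, 23230] that have a digit sum of 6: 23001, 23010, 23100.
3 qualify.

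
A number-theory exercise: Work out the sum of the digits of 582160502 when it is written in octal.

582160502 in base 8 is 4254610166.
Digit sum: 4+2+5+4+6+1+0+1+6+6 = 35.

35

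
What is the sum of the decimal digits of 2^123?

170

2^123 = 10633823966279326983230456482242756608
Sum of its 38 digits: 170.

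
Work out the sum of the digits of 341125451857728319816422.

3+4+1+1+2+5+4+5+1+8+5+7+7+2+8+3+1+9+8+1+6+4+2+2 = 99

99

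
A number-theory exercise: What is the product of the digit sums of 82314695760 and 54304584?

S(82314695760) = 8+2+3+1+4+6+9+5+7+6+0 = 51.
S(54304584) = 5+4+3+0+4+5+8+4 = 33.
51 · 33 = 1683.

1683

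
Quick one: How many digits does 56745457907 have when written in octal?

12

56745457907 in base 8 is 646622574363, which has 12 digits.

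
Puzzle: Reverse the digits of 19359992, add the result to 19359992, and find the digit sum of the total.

40

Reversal of 19359992 is 29995391; 19359992 + 29995391 = 49355383.
Digit sum of 49355383: 4+9+3+5+5+3+8+3 = 40.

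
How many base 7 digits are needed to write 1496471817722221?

18

1496471817722221 in base 7 is 630131343454633534, which has 18 digits.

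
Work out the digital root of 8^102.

1

The digital root of n equals n mod 9 (or 9 when 9 | n), so we need 8^102 mod 9.
8^102 ≡ 1 (mod 9), so the digital root is 1.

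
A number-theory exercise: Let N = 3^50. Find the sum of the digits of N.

144

3^50 = 717897987691852588770249
Sum of its 24 digits: 144.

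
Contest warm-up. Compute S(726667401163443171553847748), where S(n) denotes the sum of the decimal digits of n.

120

7+2+6+6+6+7+4+0+1+1+6+3+4+4+3+1+7+1+5+5+3+8+4+7+7+4+8 = 120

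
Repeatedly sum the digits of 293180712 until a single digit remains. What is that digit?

2+9+3+1+8+0+7+1+2 = 33
3+3 = 6

6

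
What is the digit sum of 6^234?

6^234 = 122290463141890234936622223366471428166726768856025957367925973874712511409937880860209174311910168111692973704030362773980406107378194861484274745612176679386471423840878720446365696
Sum of its 183 digits: 819.

819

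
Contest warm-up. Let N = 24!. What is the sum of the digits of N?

81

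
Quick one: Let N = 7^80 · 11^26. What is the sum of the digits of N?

7^80 · 11^26 = 48311777365813799336309389593552136601721445908771789798321036783113509814503180039467431060761
Sum of its 95 digits: 421.

421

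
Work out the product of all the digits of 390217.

0

3×9×0×2×1×7 = 0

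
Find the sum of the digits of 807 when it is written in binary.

6

807 in base 2 is 1100100111.
Digit sum: 1+1+0+0+1+0+0+1+1+1 = 6.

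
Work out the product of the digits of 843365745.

1209600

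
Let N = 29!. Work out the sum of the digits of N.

126

29! = 8841761993739701954543616000000
Sum of its 31 digits: 126.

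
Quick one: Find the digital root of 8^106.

1

The digital root of n equals n mod 9 (or 9 when 9 | n), so we need 8^106 mod 9.
8^106 ≡ 1 (mod 9), so the digital root is 1.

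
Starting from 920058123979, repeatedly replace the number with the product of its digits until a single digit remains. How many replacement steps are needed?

920058123979 → 0 (1 step)

1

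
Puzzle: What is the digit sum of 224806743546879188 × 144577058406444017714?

193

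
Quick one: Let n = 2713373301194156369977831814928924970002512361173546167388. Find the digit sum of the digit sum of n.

First digit sum: 251.
2+5+1 = 8.

8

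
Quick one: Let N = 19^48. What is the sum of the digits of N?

262

19^48 = 23997878253756106444997335735942416102218125380085922630082241
Sum of its 62 digits: 262.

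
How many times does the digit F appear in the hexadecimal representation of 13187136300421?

1

13187136300421 in base 16 is BFE5E932585.
The digit F appears 1 time.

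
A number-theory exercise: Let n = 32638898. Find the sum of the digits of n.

3+2+6+3+8+8+9+8 = 47

47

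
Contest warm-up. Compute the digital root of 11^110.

The digital root of n equals n mod 9 (or 9 when 9 | n), so we need 11^110 mod 9.
11^110 ≡ 4 (mod 9), so the digital root is 4.

4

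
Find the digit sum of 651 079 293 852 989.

6+5+1+0+7+9+2+9+3+8+5+2+9+8+9 = 83

83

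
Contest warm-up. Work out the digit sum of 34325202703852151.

53

3+4+3+2+5+2+0+2+7+0+3+8+5+2+1+5+1 = 53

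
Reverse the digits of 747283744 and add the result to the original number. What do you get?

Reverse of 747283744 is 447382747.
747283744 + 447382747 = 1194666491

1194666491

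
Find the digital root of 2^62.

The digital root of n equals n mod 9 (or 9 when 9 | n), so we need 2^62 mod 9.
2^62 ≡ 4 (mod 9), so the digital root is 4.

4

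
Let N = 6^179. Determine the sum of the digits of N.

612

6^179 = 19456907699213179771342230465222646938878355285972080287296612733139476155047162430823185675604728062157481124734005083355877625101912375296
Sum of its 140 digits: 612.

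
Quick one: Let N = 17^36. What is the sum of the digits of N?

17^36 = 197770344305988984840145602058543169130838081
Sum of its 45 digits: 199.

199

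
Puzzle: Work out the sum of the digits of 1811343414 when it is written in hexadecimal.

1811343414 in base 16 is 6BF6E836.
Digit sum: 6+11+15+6+14+8+3+6 = 69.

69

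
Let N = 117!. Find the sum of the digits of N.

738

117! = 3969937160808720895401959629498630647790406360168322301129748464310422041758630649341780708631240196854767624444057168110272995649603642560353748940315749184568295424000000000000000000000000000
Sum of its 193 digits: 738.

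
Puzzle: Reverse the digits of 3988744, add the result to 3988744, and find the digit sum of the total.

Reversal of 3988744 is 4478893; 3988744 + 4478893 = 8467637.
Digit sum of 8467637: 8+4+6+7+6+3+7 = 41.

41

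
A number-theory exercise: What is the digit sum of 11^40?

205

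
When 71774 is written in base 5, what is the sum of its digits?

22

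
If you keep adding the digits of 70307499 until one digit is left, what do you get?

3

7+0+3+0+7+4+9+9 = 39
3+9 = 12
1+2 = 3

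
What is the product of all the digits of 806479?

0

8×0×6×4×7×9 = 0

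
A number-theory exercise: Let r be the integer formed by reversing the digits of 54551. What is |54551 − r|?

Reverse of 54551 is 15545.
|54551 − 15545| = 39006

39006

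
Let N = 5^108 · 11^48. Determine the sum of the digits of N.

5^108 · 11^48 = 298957433068643684909202116944722299004652201575095588918105694396447447209813350955422139865191866192617453634738922119140625
Sum of its 126 digits: 568.

568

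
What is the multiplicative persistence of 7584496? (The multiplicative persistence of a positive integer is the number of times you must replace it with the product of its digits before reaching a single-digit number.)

7584496 → 241920 → 0 (2 steps)

2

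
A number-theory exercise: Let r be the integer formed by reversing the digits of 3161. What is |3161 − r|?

Reverse of 3161 is 1613.
|3161 − 1613| = 1548

1548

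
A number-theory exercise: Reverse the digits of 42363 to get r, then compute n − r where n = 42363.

Reverse of 42363 is 36324.
42363 − 36324 = 6039

6039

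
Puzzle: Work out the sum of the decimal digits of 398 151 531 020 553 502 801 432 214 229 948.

3+9+8+1+5+1+5+3+1+0+2+0+5+5+3+5+0+2+8+0+1+4+3+2+2+1+4+2+2+9+9+4+8 = 117

117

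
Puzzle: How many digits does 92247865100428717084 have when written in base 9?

21

92247865100428717084 in base 9 is 752533852307524307454, which has 21 digits.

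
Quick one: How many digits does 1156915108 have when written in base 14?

1156915108 in base 14 is AD916416, which has 8 digits.

8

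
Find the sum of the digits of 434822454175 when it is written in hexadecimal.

434822454175 in base 16 is 653D701B9F.
Digit sum: 6+5+3+13+7+0+1+11+9+15 = 70.

70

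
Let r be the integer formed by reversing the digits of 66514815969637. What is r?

Reversing 66514815969637 gives 73696951841566.

73696951841566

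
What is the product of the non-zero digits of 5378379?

158760

5×3×7×8×3×7×9 = 158760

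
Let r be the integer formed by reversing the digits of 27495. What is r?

59472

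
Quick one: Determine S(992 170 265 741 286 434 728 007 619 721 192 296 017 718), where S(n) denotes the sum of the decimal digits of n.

183

9+9+2+1+7+0+2+6+5+7+4+1+2+8+6+4+3+4+7+2+8+0+0+7+6+1+9+7+2+1+1+9+2+2+9+6+0+1+7+7+1+8 = 183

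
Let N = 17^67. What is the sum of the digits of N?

17^67 = 27547217140113004110781593006840291996645123360044229169316532090500266429898209073
Sum of its 83 digits: 314.

314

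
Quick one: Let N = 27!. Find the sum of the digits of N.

27! = 10888869450418352160768000000
Sum of its 29 digits: 108.

108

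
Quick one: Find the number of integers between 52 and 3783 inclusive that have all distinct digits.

2080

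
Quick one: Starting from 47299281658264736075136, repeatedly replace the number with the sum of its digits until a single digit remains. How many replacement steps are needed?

2

47299281658264736075136 → 111 → 3 (2 steps)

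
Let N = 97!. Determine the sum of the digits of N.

648

97! = 96192759682482119853328425949563698712343813919172976158104477319333745612481875498805879175589072651261284189679678167647067832320000000000000000000000
Sum of its 152 digits: 648.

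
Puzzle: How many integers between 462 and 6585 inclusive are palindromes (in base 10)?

110

The integers in [462, 6585] that are palindromes (in base 10): 464, 474, 484, 494, 505, 515, …, 6446, 6556.
110 qualify.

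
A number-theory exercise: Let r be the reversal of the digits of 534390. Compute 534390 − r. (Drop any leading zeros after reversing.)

440955

Reverse of 534390 is 93435.
534390 − 93435 = 440955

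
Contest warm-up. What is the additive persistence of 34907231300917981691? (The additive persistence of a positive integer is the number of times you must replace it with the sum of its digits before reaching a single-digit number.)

34907231300917981691 → 83 → 11 → 2 (3 steps)

3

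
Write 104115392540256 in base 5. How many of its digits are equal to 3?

104115392540256 in base 5 is 102121311310442242011.
The digit 3 appears 2 times.

2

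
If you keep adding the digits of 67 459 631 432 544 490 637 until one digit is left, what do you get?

6+7+4+5+9+6+3+1+4+3+2+5+4+4+4+9+0+6+3+7 = 92
9+2 = 11
1+1 = 2

2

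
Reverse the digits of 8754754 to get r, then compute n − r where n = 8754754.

4180176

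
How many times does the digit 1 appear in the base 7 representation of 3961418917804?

2

3961418917804 in base 7 is 556126440135655.
The digit 1 appears 2 times.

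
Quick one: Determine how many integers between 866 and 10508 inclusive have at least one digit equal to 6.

3290

The integers in [866, 10508] that have at least one digit equal to 6: 866, 867, 868, 869, 876, 886, …, 10496, 10506.
3290 qualify.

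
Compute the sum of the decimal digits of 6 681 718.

6+6+8+1+7+1+8 = 37

37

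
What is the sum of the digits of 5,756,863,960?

5+7+5+6+8+6+3+9+6+0 = 55

55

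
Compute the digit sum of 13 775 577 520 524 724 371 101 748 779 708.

143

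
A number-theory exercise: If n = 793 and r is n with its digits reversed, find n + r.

1190

Reverse of 793 is 397.
793 + 397 = 1190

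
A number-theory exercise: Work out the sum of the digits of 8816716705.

8+8+1+6+7+1+6+7+0+5 = 49

49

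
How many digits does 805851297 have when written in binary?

805851297 in base 2 is 110000000010000101000010100001, which has 30 digits.

30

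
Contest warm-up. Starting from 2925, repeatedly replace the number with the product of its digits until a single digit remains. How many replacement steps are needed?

2925 → 180 → 0 (2 steps)

2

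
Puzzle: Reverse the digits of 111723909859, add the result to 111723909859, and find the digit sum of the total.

Reversal of 111723909859 is 958909327111; 111723909859 + 958909327111 = 1070633236970.
Digit sum of 1070633236970: 1+0+7+0+6+3+3+2+3+6+9+7+0 = 47.

47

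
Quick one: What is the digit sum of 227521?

2+2+7+5+2+1 = 19

19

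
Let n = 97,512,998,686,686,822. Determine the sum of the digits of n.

102

9+7+5+1+2+9+9+8+6+8+6+6+8+6+8+2+2 = 102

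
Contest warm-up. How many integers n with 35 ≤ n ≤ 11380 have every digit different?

The integers in [35, 11380] that have every digit different: 35, 36, 37, 38, 39, 40, …, 10986, 10987.
5579 qualify.

5579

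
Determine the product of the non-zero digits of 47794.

7056

4×7×7×9×4 = 7056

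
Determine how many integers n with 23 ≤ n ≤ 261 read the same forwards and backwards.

The integers in [23, 261] that read the same forwards and backwards: 33, 44, 55, 66, 77, 88, …, 242, 252.
23 qualify.

23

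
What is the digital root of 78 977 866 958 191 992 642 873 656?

7+8+9+7+7+8+6+6+9+5+8+1+9+1+9+9+2+6+4+2+8+7+3+6+5+6 = 158
1+5+8 = 14
1+4 = 5

5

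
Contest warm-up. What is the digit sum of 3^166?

3^166 = 15926791088519786003064148590679881418931379526481396121112548658575277686941529
Sum of its 80 digits: 387.

387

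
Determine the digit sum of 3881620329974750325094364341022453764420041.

162

3+8+8+1+6+2+0+3+2+9+9+7+4+7+5+0+3+2+5+0+9+4+3+6+4+3+4+1+0+2+2+4+5+3+7+6+4+4+2+0+0+4+1 = 162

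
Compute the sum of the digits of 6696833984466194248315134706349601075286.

187

6+6+9+6+8+3+3+9+8+4+4+6+6+1+9+4+2+4+8+3+1+5+1+3+4+7+0+6+3+4+9+6+0+1+0+7+5+2+8+6 = 187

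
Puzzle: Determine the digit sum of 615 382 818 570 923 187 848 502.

6+1+5+3+8+2+8+1+8+5+7+0+9+2+3+1+8+7+8+4+8+5+0+2 = 111

111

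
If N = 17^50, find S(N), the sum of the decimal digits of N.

271

17^50 = 33300140732146818380750772381422989832214186835186851059977249
Sum of its 62 digits: 271.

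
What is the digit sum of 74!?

74! = 330788544151938641225953028221253782145683251820934971170611926835411235700971565459250872320000000000000000
Sum of its 108 digits: 378.

378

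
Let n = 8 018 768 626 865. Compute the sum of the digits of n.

71

8+0+1+8+7+6+8+6+2+6+8+6+5 = 71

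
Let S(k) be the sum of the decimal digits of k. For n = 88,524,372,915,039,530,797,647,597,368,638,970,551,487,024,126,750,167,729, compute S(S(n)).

First digit sum: 274.
2+7+4 = 13.

13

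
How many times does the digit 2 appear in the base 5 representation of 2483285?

2483285 in base 5 is 1113431120.
The digit 2 appears 1 time.

1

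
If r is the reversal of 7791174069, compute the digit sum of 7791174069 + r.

Reversal of 7791174069 is 9604711977; 7791174069 + 9604711977 = 17395886046.
Digit sum of 17395886046: 1+7+3+9+5+8+8+6+0+4+6 = 57.

57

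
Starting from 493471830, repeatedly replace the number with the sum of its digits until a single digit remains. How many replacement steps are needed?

3

493471830 → 39 → 12 → 3 (3 steps)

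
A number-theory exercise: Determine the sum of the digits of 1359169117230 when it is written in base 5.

42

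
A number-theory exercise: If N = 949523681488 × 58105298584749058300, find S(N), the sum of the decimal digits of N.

949523681488 × 58105298584749058300 = 55172357026150402007657142750400
Sum of its 32 digits: 103.

103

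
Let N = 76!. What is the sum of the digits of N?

441

76! = 1885494701666050254987932260861146558230394535379329335672487982961844043495537923117729972224000000000000000000
Sum of its 112 digits: 441.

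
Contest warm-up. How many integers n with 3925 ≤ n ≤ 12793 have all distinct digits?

3647

The integers in [3925, 12793] that have all distinct digits: 3925, 3926, 3927, 3928, 3940, 3941, …, 12790, 12793.
3647 qualify.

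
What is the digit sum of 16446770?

1+6+4+4+6+7+7+0 = 35

35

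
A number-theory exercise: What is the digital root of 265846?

4

2+6+5+8+4+6 = 31
3+1 = 4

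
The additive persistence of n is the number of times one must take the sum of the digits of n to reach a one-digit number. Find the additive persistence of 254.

2

254 → 11 → 2 (2 steps)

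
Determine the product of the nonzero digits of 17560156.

1×7×5×6×1×5×6 = 6300

6300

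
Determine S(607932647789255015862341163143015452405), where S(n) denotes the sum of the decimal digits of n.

154

6+0+7+9+3+2+6+4+7+7+8+9+2+5+5+0+1+5+8+6+2+3+4+1+1+6+3+1+4+3+0+1+5+4+5+2+4+0+5 = 154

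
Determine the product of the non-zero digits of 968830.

10368

9×6×8×8×3 = 10368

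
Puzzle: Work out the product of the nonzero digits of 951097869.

1224720

9×5×1×9×7×8×6×9 = 1224720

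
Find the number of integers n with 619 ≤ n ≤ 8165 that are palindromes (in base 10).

The integers in [619, 8165] that are palindromes (in base 10): 626, 636, 646, 656, 666, 676, …, 8008, 8118.
110 qualify.

110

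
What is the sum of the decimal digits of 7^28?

133

7^28 = 459986536544739960976801
Sum of its 24 digits: 133.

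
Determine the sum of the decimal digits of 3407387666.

3+4+0+7+3+8+7+6+6+6 = 50

50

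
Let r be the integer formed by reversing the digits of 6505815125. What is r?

5215185056

Reversing 6505815125 gives 5215185056.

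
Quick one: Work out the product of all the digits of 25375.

1050

2×5×3×7×5 = 1050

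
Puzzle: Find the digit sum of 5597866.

5+5+9+7+8+6+6 = 46

46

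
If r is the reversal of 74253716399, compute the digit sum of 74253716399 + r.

Reversal of 74253716399 is 99361735247; 74253716399 + 99361735247 = 173615451646.
Digit sum of 173615451646: 1+7+3+6+1+5+4+5+1+6+4+6 = 49.

49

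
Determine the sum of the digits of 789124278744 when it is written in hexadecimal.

789124278744 in base 16 is B7BB78E9D8.
Digit sum: 11+7+11+11+7+8+14+9+13+8 = 99.

99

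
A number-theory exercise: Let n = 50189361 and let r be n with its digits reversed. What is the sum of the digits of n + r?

Reversal of 50189361 is 16398105; 50189361 + 16398105 = 66587466.
Digit sum of 66587466: 6+6+5+8+7+4+6+6 = 48.

48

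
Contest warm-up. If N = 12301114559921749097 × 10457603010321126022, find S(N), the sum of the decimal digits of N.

12301114559921749097 × 10457603010321126022 = 128640172652142716706045933888801702134
Sum of its 39 digits: 152.

152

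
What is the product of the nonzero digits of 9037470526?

317520

9×3×7×4×7×5×2×6 = 317520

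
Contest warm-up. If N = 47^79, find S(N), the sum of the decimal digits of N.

47^79 = 1246610489544853994293846506252469857405604511332240407874155222604204621436279791869321218172984007433246174335099412763750339743183
Sum of its 133 digits: 560.

560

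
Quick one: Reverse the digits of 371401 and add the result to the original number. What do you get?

475574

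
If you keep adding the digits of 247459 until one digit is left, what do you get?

4

2+4+7+4+5+9 = 31
3+1 = 4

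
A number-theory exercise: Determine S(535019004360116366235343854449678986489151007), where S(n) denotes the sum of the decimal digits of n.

5+3+5+0+1+9+0+0+4+3+6+0+1+1+6+3+6+6+2+3+5+3+4+3+8+5+4+4+4+9+6+7+8+9+8+6+4+8+9+1+5+1+0+0+7 = 192

192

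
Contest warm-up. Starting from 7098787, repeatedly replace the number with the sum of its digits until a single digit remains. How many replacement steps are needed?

3

7098787 → 46 → 10 → 1 (3 steps)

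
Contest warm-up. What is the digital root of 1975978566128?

2

1+9+7+5+9+7+8+5+6+6+1+2+8 = 74
7+4 = 11
1+1 = 2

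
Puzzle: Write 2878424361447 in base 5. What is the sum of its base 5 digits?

2878424361447 in base 5 is 334130003114031242.
Digit sum: 3+3+4+1+3+0+0+0+3+1+1+4+0+3+1+2+4+2 = 35.

35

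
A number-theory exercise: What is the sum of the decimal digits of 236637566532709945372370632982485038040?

2+3+6+6+3+7+5+6+6+5+3+2+7+0+9+9+4+5+3+7+2+3+7+0+6+3+2+9+8+2+4+8+5+0+3+8+0+4+0 = 172

172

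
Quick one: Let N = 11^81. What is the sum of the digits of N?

11^81 = 2253240236044012487937308538033349567966729852481170503814810577345406584190098644811
Sum of its 85 digits: 359.

359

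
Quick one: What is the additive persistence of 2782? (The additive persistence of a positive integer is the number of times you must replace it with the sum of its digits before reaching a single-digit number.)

2782 → 19 → 10 → 1 (3 steps)

3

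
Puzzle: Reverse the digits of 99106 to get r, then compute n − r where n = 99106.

Reverse of 99106 is 60199.
99106 − 60199 = 38907

38907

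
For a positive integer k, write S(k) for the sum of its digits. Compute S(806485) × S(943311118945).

1519

S(806485) = 8+0+6+4+8+5 = 31.
S(943311118945) = 9+4+3+3+1+1+1+1+8+9+4+5 = 49.
31 · 49 = 1519.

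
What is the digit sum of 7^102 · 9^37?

549

7^102 · 9^37 = 32134602395248159578533815827020880239044569713997089962189721605236553035057851809039146074792362861906910061596823594681
Sum of its 122 digits: 549.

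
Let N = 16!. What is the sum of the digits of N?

63

16! = 20922789888000
Sum of its 14 digits: 63.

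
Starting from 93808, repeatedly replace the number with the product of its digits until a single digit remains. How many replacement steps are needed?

93808 → 0 (1 step)

1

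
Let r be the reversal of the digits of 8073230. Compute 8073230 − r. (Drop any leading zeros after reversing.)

Reverse of 8073230 is 323708.
8073230 − 323708 = 7749522

7749522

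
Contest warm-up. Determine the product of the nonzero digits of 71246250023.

20160

7×1×2×4×6×2×5×2×3 = 20160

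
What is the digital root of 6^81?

9

The digital root of n equals n mod 9 (or 9 when 9 | n), so we need 6^81 mod 9.
6^81 ≡ 0 (mod 9), so the digital root is 9.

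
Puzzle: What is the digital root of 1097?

8

1+0+9+7 = 17
1+7 = 8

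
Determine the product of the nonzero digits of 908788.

32256

9×8×7×8×8 = 32256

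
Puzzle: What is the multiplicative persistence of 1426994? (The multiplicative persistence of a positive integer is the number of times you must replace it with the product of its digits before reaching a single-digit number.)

1426994 → 15552 → 250 → 0 (3 steps)

3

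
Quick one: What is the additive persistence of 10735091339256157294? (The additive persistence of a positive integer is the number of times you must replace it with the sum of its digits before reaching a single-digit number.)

10735091339256157294 → 82 → 10 → 1 (3 steps)

3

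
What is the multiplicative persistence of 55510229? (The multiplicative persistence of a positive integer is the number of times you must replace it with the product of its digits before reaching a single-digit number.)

55510229 → 0 (1 step)

1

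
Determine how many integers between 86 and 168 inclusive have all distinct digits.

59

The integers in [86, 168] that have all distinct digits: 86, 87, 89, 90, 91, 92, …, 167, 168.
59 qualify.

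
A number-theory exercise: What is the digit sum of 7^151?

7^151 = 40719650536770402158027668023741838154439017548035383728392970453253598013240498968966127955259475305067793295352047892473338743
Sum of its 128 digits: 583.

583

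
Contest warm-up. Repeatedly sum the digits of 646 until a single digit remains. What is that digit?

7

6+4+6 = 16
1+6 = 7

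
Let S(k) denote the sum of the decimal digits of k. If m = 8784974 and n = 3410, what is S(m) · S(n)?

S(8784974) = 8+7+8+4+9+7+4 = 47.
S(3410) = 3+4+1+0 = 8.
47 · 8 = 376.

376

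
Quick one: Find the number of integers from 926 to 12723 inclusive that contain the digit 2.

The integers in [926, 12723] that contain the digit 2: 926, 927, 928, 929, 932, 942, …, 12722, 12723.
4445 qualify.

4445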